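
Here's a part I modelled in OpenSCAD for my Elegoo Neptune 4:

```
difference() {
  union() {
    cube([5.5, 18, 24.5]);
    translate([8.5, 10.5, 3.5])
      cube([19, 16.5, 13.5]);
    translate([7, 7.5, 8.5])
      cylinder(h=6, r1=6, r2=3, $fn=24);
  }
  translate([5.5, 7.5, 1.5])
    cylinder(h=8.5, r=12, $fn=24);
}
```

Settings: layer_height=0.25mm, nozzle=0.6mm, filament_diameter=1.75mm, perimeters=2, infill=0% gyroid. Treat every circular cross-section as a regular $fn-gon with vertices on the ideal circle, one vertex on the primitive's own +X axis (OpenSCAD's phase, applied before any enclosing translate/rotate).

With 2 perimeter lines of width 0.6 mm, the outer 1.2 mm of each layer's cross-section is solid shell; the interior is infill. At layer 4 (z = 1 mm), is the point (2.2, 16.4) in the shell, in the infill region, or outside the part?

At z = 1 mm: the cube is present — its section is the full 5.5×18 rectangle; the cube at (8.5, 10.5) is absent (z outside [3.5, 17]); the cone at (7, 7.5) is absent (z outside [8.5, 14.5]); Taking the union: only the 5.5×18 cube is present, so the union is just that shape — 1 connected region; the cylinder at (5.5, 7.5) is not intersected at this z (z outside [1.5, 10]); Subtracting the remaining from the first: none of the subtracted shapes is present at this height, so that combined region is unchanged — 1 connected region. Overall, the cross-section is a single solid region. The nearest boundary edge runs (5.50, 18.00)→(0.00, 18.00); distance from the point to it = 1.60 mm. The point is inside the cross-section and 1.60 mm from the nearest boundary — more than the 1.2 mm shell width (2 × 0.6), so it's in the infill interior.

infill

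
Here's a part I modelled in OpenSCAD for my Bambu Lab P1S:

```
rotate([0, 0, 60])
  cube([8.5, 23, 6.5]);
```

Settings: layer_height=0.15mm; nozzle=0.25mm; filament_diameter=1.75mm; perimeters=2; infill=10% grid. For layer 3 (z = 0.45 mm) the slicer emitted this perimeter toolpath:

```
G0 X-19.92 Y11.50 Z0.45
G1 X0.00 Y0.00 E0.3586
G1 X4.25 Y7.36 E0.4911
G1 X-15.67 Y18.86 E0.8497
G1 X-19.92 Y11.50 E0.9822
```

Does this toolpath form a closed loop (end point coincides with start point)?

Start point (G0): (-19.92, 11.50). End point (last G1): the path returns to the start — closed.

yes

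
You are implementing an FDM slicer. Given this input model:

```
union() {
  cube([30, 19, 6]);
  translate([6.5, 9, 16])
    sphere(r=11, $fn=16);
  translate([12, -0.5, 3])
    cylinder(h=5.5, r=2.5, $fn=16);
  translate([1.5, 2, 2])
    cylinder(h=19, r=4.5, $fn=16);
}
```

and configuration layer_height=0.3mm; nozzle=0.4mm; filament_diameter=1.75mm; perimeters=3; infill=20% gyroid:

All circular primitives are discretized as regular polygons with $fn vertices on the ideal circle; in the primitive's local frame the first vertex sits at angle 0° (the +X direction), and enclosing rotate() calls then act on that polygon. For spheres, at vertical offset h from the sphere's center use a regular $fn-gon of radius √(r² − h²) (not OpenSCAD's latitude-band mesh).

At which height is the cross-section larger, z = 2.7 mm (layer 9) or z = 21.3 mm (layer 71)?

layer 9 (z = 2.7 mm)

Layer 9 (z = 2.7): the 30×19 cube contributes its full rectangle (area 570.00 mm²); the sphere at (6.5, 9) is absent (|z−center|=13.300 > r=11); the cylinder at (12, -0.5) is absent (z outside [3, 8.5]); the r=4.5 cylinder at (1.5, 2) contributes a regular 16-gon of circumradius 4.5 (area = (16/2)·4.500²·sin(360°/16) = 61.99 mm²); Combining (union): the regions partially overlap — summed areas 631.99 mm² minus the doubly-counted overlap 33.61 mm² gives 598.39 mm² — area = 598.39 mm². So its area = 598.39 mm². Layer 71 (z = 21.3): the cube is absent (z outside [0, 6]); the r=11 sphere at (6.5, 9) contributes a regular 16-gon of circumradius √(11²−5.3²) = 9.639 (area = (16/2)·9.639²·sin(360°/16) = 284.44 mm²); the cylinder at (12, -0.5) is not intersected at this z (z outside [3, 8.5]); the cylinder at (1.5, 2) is not intersected at this z (z outside [2, 21]); Combining (union): only the r=11 sphere at (6.5, 9) is present, so the union is just that shape — area = 284.44 mm². So its area = 284.44 mm². Layer 9 is larger (598.39 vs 284.44 mm²).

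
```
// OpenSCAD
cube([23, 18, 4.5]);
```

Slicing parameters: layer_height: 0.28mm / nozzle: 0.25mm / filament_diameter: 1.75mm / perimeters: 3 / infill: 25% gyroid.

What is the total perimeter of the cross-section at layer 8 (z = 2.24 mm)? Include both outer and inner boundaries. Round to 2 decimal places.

82.00 mm

At z = 2.24 mm: the cube (footprint 23×18) is included at this height (perimeter 82.00 mm). Overall, the cross-section is a single solid region. Total boundary length (outer) = 82.00 mm.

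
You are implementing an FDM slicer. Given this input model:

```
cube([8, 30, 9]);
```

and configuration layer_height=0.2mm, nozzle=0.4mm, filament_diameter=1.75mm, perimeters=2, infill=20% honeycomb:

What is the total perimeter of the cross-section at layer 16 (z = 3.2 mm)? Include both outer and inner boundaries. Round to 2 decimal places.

76.00 mm

At z = 3.2 mm: the cube (footprint 8×30) is included at this height (perimeter 76.00 mm). Overall, the cross-section is a single solid region. Total boundary length (outer) = 76.00 mm.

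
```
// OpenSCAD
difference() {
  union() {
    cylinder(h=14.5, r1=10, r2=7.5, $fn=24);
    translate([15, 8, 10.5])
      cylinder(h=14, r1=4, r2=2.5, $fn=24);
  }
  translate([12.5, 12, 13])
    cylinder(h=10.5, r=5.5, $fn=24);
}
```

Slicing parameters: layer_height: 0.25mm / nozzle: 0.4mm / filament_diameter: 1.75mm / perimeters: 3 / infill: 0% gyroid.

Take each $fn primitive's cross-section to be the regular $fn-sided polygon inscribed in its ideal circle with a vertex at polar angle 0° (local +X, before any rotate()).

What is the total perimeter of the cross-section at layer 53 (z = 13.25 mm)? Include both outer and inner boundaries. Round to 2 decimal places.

At z = 13.25 mm: the cone (r1=10→r2=7.5) has section circumradius 7.716 here — a regular 24-gon (perimeter = 2·24·7.716·sin(180°/24) = 48.34 mm); the cone at (15, 8) contributes a regular 24-gon of circumradius 3.705 (interpolated between r1=4 and r2=2.5 at t=0.196) (perimeter = 2·24·3.705·sin(180°/24) = 23.22 mm); Merging all regions: the 2 present regions are separate (no shared area or edge), so areas and boundary lengths simply add and each stays a separate island — boundary = 71.55 mm; the r=5.5 cylinder at (12.5, 12) gives a regular 24-gon of circumradius 5.5 (constant along its height) (perimeter = 2·24·5.500·sin(180°/24) = 34.46 mm); Taking the first minus the rest: starting from that combined region, the r=5.5 cylinder at (12.5, 12) partially overlaps it — only the 23.58 mm² overlap (of its 93.95 mm²) is removed, clipping the outline — boundary = 69.15 mm. Overall, the cross-section has 2 separate islands. Total boundary length (outer) = 69.15 mm.

69.15 mm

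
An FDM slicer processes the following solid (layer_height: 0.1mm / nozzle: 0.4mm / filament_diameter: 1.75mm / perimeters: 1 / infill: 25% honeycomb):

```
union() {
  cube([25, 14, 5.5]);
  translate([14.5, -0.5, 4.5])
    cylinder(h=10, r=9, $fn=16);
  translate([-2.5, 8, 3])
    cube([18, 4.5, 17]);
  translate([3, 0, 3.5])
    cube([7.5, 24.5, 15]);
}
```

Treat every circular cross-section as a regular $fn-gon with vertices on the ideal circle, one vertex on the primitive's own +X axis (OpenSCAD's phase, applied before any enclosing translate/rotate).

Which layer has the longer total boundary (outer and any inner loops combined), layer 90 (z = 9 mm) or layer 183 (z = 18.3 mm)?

Layer 90 (z = 9): the cube does not reach this height (z outside [0, 5.5]); the r=9 cylinder at (14.5, -0.5) gives a regular 16-gon of circumradius 9 (constant along its height) (perimeter = 2·16·9.000·sin(180°/16) = 56.19 mm); the cube at (-2.5, 8) (footprint 18×4.5) is included at this height (perimeter 45.00 mm); the 7.5×24.5 cube at (3, 0) contributes its full rectangle (perimeter 64.00 mm); Taking the union: the regions partially overlap (shared area 59.96 mm²), so the edge portions inside another operand are dropped and the merged outline is re-measured after clipping — boundary (outer + 1 inner loop) = 112.09 mm. So its perimeter = 112.09 mm. Layer 183 (z = 18.3): the cube is absent (z outside [0, 5.5]); the cylinder at (14.5, -0.5) is not intersected at this z (z outside [4.5, 14.5]); the 18×4.5 cube at (-2.5, 8) contributes its full rectangle (perimeter 45.00 mm); the 7.5×24.5 cube at (3, 0) contributes its full rectangle (perimeter 64.00 mm); Merging all regions: the regions partially overlap (shared area 33.75 mm²), so the edge portions inside another operand are dropped and the merged outline is re-measured after clipping — boundary = 85.00 mm. So its perimeter = 85.00 mm. Layer 90 is larger (112.09 vs 85.00 mm).

layer 90 (z = 9 mm)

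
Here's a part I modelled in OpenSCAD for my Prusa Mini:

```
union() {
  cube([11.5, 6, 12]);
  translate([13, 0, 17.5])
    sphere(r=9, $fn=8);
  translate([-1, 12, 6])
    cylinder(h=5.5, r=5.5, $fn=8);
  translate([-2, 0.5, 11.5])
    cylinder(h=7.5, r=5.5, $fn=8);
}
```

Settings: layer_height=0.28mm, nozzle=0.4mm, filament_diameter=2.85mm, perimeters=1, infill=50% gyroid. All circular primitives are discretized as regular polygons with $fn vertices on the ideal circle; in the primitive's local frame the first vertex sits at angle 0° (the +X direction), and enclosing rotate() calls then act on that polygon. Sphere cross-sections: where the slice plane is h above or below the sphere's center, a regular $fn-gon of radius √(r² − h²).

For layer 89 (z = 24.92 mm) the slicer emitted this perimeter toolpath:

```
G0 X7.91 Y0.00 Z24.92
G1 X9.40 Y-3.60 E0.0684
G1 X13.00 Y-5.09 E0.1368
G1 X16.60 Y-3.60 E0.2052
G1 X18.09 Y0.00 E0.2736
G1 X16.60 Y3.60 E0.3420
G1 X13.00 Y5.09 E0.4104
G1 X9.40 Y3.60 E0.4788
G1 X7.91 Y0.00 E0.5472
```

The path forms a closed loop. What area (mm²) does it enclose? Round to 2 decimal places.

Apply the shoelace formula to the sequence of (X, Y) vertices; enclosed area = 73.30 mm².

73.30 mm²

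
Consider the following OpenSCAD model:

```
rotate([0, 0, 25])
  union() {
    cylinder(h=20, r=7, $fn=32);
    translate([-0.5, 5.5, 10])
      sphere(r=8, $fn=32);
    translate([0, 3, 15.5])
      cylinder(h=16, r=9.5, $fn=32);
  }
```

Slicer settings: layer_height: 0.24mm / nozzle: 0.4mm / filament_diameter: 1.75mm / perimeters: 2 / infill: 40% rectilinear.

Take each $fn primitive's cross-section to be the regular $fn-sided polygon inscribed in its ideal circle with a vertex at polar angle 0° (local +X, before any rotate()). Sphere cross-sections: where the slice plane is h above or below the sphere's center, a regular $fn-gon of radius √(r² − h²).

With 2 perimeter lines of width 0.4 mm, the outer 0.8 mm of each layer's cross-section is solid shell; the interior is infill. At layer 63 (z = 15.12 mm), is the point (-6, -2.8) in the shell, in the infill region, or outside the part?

At z = 15.12 mm: the r=7 cylinder contributes a regular 32-gon of circumradius 7; the r=8 sphere at (-0.5, 5.5) slices to a regular 32-gon of circumradius 6.147 (√(r²−h²) with h=5.12 from center); the cylinder at (0, 3) is not intersected at this z (z outside [15.5, 31.5]); Merging all regions: the regions partially overlap (shared area 64.34 mm²), so overlapping operands fuse into one piece — 1 connected region; (rotated 25° about Z; rotation is an isometry so areas/perimeters/island counts are preserved). Overall, the cross-section is a single solid region. Undo the 25° rotation: the query point maps to (-6.621, -0.002) in the un-rotated model frame. The nearest boundary edge runs (-6.87, -1.37)→(-7.00, 0.00); distance from the point to it = 0.38 mm. The point is inside the cross-section, 0.38 mm from the nearest boundary — within the 0.8 mm shell band (2 × 0.4).

shell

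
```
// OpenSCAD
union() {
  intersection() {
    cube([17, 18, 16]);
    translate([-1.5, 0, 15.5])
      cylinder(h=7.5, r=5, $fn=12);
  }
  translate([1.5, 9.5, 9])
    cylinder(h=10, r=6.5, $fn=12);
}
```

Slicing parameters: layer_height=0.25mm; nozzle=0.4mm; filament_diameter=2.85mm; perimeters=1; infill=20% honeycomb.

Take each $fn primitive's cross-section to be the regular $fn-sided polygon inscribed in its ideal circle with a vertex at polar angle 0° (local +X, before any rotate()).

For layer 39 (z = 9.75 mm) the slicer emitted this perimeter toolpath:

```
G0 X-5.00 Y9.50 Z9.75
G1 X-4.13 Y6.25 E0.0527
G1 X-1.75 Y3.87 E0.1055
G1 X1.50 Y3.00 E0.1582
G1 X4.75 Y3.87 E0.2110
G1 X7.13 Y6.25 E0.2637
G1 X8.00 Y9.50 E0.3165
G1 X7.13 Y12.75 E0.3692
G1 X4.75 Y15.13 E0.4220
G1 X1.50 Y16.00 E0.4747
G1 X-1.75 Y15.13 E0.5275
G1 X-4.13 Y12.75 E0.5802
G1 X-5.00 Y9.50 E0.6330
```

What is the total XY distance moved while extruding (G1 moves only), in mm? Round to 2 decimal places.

Sum the Euclidean lengths of each G1 segment: total = 40.38 mm.

40.38 mm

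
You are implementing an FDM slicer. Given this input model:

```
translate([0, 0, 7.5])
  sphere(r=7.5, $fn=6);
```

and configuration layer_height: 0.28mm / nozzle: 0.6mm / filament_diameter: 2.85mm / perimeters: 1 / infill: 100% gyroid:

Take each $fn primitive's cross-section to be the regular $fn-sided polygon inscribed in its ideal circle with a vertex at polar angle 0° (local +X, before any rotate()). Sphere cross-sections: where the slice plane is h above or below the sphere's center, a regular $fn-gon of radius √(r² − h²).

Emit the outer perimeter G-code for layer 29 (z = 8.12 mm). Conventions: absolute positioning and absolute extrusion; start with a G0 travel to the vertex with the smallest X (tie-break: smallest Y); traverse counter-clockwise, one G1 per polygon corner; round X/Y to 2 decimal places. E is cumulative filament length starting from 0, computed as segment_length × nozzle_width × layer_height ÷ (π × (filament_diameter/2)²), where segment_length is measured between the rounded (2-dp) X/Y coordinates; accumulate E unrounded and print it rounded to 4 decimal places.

G0 X-7.47 Y0.00 Z8.12
G1 X-3.74 Y-6.47 E0.1967
G1 X3.74 Y-6.47 E0.3937
G1 X7.47 Y0.00 E0.5903
G1 X3.74 Y6.47 E0.7870
G1 X-3.74 Y6.47 E0.9840
G1 X-7.47 Y0.00 E1.1807

At z = 8.12 mm: the r=7.5 sphere slices to a regular 6-gon of circumradius 7.474 (√(r²−h²) with h=0.62 from center). The outline is a single polygon with 6 vertices. Extrusion per mm of travel: 0.6 × 0.28 / (π × 1.425²) = 0.026335. Accumulating E over each segment gives final E = 1.1807.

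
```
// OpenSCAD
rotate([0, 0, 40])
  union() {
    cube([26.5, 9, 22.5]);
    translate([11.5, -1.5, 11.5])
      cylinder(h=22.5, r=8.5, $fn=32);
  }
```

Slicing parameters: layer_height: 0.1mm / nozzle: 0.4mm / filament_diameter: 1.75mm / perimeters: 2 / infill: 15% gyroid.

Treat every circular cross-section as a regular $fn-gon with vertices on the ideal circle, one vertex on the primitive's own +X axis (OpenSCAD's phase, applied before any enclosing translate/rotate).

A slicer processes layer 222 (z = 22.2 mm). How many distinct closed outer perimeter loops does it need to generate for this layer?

At z = 22.2 mm: the 26.5×9 cube contributes its full rectangle; the r=8.5 cylinder at (11.5, -1.5) contributes a regular 32-gon of circumradius 8.5; Taking the union: the regions partially overlap (shared area 87.48 mm²), so overlapping operands fuse into one piece — 1 connected region; (rotated 40° about Z; rotation is an isometry so areas/perimeters/island counts are preserved). The result has 1 disconnected region.

1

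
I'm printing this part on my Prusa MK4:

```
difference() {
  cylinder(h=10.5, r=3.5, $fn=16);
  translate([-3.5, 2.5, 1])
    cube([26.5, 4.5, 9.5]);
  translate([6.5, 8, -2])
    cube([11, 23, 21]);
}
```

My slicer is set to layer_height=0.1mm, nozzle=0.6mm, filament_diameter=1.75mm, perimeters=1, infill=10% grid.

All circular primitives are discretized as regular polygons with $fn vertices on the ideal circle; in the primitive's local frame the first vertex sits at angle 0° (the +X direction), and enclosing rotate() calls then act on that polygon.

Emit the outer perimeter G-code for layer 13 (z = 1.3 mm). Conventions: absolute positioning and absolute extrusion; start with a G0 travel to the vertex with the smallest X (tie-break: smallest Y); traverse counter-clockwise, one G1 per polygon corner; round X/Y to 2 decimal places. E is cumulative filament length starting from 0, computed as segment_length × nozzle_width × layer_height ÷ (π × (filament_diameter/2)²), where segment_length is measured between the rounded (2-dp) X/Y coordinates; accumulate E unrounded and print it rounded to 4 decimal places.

G0 X-3.50 Y0.00 Z1.30
G1 X-3.23 Y-1.34 E0.0341
G1 X-2.47 Y-2.47 E0.0681
G1 X-1.34 Y-3.23 E0.1020
G1 X0.00 Y-3.50 E0.1361
G1 X1.34 Y-3.23 E0.1702
G1 X2.47 Y-2.47 E0.2042
G1 X3.23 Y-1.34 E0.2382
G1 X3.50 Y0.00 E0.2723
G1 X3.23 Y1.34 E0.3064
G1 X2.47 Y2.47 E0.3403
G1 X2.44 Y2.50 E0.3414
G1 X-2.44 Y2.50 E0.4631
G1 X-2.47 Y2.47 E0.4642
G1 X-3.23 Y1.34 E0.4982
G1 X-3.50 Y0.00 E0.5323

At z = 1.3 mm: the r=3.5 cylinder gives a regular 16-gon of circumradius 3.5 (constant along its height); the cube at (-3.5, 2.5) (footprint 26.5×4.5) is included at this height; the cube at (6.5, 8) is present — its section is the full 11×23 rectangle; After the difference (first − rest): starting from the r=3.5 cylinder, the 26.5×4.5 cube at (-3.5, 2.5) partially overlaps it — only the 3.13 mm² overlap (of its 119.25 mm²) is removed, clipping the outline; the 11×23 cube at (6.5, 8) misses the remaining region (no effect) — 1 connected region. The outline is a single polygon with 15 vertices. Extrusion per mm of travel: 0.6 × 0.1 / (π × 0.875²) = 0.024945. Accumulating E over each segment gives final E = 0.5323.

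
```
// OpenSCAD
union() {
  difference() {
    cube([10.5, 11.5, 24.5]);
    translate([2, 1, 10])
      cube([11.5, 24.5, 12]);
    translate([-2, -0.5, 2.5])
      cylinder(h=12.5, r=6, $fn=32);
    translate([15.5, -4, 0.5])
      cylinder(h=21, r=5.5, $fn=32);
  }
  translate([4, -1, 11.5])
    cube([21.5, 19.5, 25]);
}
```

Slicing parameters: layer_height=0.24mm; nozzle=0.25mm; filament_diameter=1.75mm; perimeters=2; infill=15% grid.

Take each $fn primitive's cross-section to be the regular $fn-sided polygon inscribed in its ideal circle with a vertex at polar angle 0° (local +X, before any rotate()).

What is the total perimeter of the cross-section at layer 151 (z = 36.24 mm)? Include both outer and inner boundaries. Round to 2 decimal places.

82.00 mm

At z = 36.24 mm: the cube is not intersected at this z (z outside [0, 24.5]); the cube at (2, 1) is not intersected at this z (z outside [10, 22]); the cylinder at (-2, -0.5) is not intersected at this z (z outside [2.5, 15]); the cylinder at (15.5, -4) is absent (z outside [0.5, 21.5]); After the difference (first − rest): the first operand is absent here, so nothing remains; the 21.5×19.5 cube at (4, -1) contributes its full rectangle (perimeter 82.00 mm); Merging all regions: only the 21.5×19.5 cube at (4, -1) is present, so the union is just that shape — boundary = 82.00 mm. Overall, the cross-section is a single solid region. Total boundary length (outer) = 82.00 mm.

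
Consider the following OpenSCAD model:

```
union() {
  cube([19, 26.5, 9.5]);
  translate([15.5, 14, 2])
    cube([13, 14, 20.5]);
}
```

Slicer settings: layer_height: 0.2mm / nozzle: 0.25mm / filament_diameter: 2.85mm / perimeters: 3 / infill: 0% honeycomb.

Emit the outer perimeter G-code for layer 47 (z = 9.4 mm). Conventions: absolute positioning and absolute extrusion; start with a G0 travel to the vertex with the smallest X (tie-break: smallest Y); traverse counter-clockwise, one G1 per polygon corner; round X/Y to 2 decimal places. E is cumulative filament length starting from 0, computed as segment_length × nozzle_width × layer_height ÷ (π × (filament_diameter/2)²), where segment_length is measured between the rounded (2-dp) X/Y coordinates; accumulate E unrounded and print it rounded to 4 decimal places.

G0 X0.00 Y0.00 Z9.40
G1 X19.00 Y0.00 E0.1489
G1 X19.00 Y14.00 E0.2586
G1 X28.50 Y14.00 E0.3331
G1 X28.50 Y28.00 E0.4428
G1 X15.50 Y28.00 E0.5447
G1 X15.50 Y26.50 E0.5565
G1 X0.00 Y26.50 E0.6780
G1 X0.00 Y0.00 E0.8857

At z = 9.4 mm: the cube (footprint 19×26.5) is included at this height; the cube at (15.5, 14) (footprint 13×14) is included at this height; Combining (union): the regions partially overlap (shared area 43.75 mm²), so overlapping operands fuse into one piece — 1 connected region. The outline is a single polygon with 8 vertices. Extrusion per mm of travel: 0.25 × 0.2 / (π × 1.425²) = 0.007838. Accumulating E over each segment gives final E = 0.8857.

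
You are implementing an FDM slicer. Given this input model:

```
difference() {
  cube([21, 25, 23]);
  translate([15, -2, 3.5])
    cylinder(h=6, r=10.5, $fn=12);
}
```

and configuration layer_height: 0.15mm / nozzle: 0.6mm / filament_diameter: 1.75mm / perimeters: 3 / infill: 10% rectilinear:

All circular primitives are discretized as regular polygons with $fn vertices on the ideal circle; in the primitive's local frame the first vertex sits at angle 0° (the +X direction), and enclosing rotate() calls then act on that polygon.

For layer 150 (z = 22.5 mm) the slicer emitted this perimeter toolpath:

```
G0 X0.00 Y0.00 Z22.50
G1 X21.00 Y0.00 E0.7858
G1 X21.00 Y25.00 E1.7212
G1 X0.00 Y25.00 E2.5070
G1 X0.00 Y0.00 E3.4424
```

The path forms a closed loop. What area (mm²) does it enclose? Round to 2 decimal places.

525.00 mm²

Apply the shoelace formula to the sequence of (X, Y) vertices; enclosed area = 525.00 mm².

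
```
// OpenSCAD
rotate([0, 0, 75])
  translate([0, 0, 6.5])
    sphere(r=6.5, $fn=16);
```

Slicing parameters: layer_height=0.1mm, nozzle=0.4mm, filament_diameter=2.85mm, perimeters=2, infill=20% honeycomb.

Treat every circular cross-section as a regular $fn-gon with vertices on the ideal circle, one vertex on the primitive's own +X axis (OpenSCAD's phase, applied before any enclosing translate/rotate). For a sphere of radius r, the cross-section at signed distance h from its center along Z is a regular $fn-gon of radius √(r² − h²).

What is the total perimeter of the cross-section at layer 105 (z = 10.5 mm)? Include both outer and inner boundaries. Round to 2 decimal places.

At z = 10.5 mm: the sphere: section is a regular 16-gon, circumradius = √(r²−h²) = √(6.5²−4²) = 5.123 (perimeter = 2·16·5.123·sin(180°/16) = 31.99 mm); (whole slice rotated 75° about Z — lengths, areas and connectivity unchanged). Overall, the cross-section is a single solid region. Total boundary length (outer) = 31.99 mm.

31.99 mm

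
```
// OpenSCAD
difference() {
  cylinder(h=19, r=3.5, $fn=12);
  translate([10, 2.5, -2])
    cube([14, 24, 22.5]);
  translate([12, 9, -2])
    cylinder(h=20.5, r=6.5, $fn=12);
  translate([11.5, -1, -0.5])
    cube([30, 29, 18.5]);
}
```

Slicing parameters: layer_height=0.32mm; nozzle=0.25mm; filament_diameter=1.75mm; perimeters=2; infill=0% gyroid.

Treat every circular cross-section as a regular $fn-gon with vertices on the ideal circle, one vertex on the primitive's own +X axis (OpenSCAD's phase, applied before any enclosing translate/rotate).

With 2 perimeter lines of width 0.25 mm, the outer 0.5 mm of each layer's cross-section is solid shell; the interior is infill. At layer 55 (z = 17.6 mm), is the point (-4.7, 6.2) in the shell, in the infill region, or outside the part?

outside

At z = 17.6 mm: the cylinder: section is a regular 12-gon, circumradius r=3.5; the cube at (10, 2.5) (footprint 14×24) is included at this height; the r=6.5 cylinder at (12, 9) gives a regular 12-gon of circumradius 6.5 (constant along its height); the cube at (11.5, -1) is present — its section is the full 30×29 rectangle; Taking the first minus the rest: starting from the r=3.5 cylinder, the 14×24 cube at (10, 2.5) misses the remaining region (no effect); the r=6.5 cylinder at (12, 9) misses the remaining region (no effect); the 30×29 cube at (11.5, -1) misses the remaining region (no effect) — 1 connected region. Overall, the cross-section is a single solid region. The nearest boundary edge runs (-3.03, 1.75)→(-1.75, 3.03); distance from the point to it = 4.33 mm. The point is not inside any of the regions above, so it lies outside the cross-section (4.33 mm from the nearest boundary).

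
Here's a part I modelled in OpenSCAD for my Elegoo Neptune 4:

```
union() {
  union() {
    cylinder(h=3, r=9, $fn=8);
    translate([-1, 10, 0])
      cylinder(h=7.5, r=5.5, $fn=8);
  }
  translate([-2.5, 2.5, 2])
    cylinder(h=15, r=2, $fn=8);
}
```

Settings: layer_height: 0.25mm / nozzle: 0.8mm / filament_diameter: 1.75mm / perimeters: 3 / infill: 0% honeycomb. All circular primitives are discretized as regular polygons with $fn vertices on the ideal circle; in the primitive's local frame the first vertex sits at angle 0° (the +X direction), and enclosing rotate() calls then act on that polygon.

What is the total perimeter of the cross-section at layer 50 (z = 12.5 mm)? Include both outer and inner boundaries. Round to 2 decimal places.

12.25 mm

At z = 12.5 mm: the cylinder does not reach this height (z outside [0, 3]); the cylinder at (-1, 10) is not intersected at this z (z outside [0, 7.5]); Taking the union: nothing is present at this height; the r=2 cylinder at (-2.5, 2.5) gives a regular 8-gon of circumradius 2 (constant along its height) (perimeter = 2·8·2.000·sin(180°/8) = 12.25 mm); Combining (union): only the r=2 cylinder at (-2.5, 2.5) is present, so the union is just that shape — boundary = 12.25 mm. Overall, the cross-section is a single solid region. Total boundary length (outer) = 12.25 mm.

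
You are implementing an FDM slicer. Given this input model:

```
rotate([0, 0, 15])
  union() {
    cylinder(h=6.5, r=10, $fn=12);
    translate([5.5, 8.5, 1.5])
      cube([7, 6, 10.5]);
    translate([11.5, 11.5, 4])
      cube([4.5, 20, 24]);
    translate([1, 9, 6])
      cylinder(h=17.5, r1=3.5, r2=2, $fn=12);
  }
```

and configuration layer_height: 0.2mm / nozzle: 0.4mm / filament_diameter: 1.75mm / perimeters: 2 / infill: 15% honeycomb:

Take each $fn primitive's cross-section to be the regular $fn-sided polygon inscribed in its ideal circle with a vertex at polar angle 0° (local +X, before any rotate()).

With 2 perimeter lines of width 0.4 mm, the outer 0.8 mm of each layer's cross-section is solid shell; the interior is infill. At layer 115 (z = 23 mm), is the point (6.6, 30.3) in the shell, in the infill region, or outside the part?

infill

At z = 23 mm: the cylinder does not reach this height (z outside [0, 6.5]); the cube at (5.5, 8.5) does not reach this height (z outside [1.5, 12]); the cube at (11.5, 11.5) is present — its section is the full 4.5×20 rectangle; the cone at (1, 9) contributes a regular 12-gon of circumradius 2.043 (interpolated between r1=3.5 and r2=2 at t=0.971); Taking the union: the 2 present regions are separate (no shared area or edge), so areas and boundary lengths simply add and each stays a separate island — 2 connected regions; (rotated 15° about Z; rotation is an isometry so areas/perimeters/island counts are preserved). Overall, the cross-section has 2 separate islands. Undo the 15° rotation: the query point maps to (14.217, 27.559) in the un-rotated model frame. The nearest boundary edge runs (16.00, 31.50)→(16.00, 11.50); distance from the point to it = 1.78 mm. (Shell/infill is judged within the island containing the point — the largest one.) The point is inside the cross-section and 1.78 mm from the nearest boundary — more than the 0.8 mm shell width (2 × 0.4), so it's in the infill interior.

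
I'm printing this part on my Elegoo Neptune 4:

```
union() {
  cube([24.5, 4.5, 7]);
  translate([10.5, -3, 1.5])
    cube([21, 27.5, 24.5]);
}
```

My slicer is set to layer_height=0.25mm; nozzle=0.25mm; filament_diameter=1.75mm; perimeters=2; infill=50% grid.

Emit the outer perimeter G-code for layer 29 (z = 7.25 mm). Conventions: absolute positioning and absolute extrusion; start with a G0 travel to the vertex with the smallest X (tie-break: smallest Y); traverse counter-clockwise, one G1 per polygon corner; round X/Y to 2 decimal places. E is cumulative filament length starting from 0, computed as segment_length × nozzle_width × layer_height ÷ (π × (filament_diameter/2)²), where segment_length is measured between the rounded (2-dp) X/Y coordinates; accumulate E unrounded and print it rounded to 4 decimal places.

At z = 7.25 mm: the cube does not reach this height (z outside [0, 7]); the 21×27.5 cube at (10.5, -3) contributes its full rectangle; Combining (union): only the 21×27.5 cube at (10.5, -3) is present, so the union is just that shape — 1 connected region. The outline is a single polygon with 4 vertices. Extrusion per mm of travel: 0.25 × 0.25 / (π × 0.875²) = 0.025984. Accumulating E over each segment gives final E = 2.5205.

G0 X10.50 Y-3.00 Z7.25
G1 X31.50 Y-3.00 E0.5457
G1 X31.50 Y24.50 E1.2602
G1 X10.50 Y24.50 E1.8059
G1 X10.50 Y-3.00 E2.5205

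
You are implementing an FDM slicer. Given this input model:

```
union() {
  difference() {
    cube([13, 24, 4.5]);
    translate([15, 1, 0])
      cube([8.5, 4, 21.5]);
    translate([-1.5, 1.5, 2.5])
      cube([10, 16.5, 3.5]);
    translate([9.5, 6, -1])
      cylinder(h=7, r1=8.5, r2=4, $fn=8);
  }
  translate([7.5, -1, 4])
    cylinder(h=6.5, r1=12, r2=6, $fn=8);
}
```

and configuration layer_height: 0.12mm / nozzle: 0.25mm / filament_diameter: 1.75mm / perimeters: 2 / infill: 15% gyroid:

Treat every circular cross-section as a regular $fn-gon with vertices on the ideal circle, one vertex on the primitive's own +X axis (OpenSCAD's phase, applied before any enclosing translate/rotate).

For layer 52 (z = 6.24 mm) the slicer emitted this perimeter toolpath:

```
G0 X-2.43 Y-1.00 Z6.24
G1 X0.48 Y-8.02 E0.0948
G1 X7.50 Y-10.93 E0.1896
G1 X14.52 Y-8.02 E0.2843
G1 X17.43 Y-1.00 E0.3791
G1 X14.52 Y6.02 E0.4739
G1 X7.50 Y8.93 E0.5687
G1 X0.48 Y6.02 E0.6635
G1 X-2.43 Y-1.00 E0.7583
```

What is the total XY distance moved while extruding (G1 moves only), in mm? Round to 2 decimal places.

60.79 mm

Sum the Euclidean lengths of each G1 segment: total = 60.79 mm.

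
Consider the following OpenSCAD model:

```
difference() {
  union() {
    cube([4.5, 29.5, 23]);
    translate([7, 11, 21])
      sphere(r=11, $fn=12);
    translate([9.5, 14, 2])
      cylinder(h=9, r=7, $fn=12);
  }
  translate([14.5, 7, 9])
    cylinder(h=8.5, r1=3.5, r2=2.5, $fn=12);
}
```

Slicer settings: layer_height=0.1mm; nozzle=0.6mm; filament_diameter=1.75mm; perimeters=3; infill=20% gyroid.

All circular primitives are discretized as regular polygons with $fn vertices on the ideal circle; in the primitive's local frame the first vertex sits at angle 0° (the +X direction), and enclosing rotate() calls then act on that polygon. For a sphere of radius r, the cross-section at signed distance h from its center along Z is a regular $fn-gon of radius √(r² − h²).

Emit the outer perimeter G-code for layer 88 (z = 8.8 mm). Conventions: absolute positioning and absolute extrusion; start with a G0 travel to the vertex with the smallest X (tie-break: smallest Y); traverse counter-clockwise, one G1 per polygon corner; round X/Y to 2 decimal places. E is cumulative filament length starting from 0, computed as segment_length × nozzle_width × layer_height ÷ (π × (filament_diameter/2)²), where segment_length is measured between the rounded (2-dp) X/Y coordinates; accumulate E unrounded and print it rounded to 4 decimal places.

G0 X0.00 Y0.00 Z8.80
G1 X4.50 Y0.00 E0.1123
G1 X4.50 Y9.44 E0.3477
G1 X6.00 Y7.94 E0.4007
G1 X9.50 Y7.00 E0.4911
G1 X13.00 Y7.94 E0.5815
G1 X15.56 Y10.50 E0.6718
G1 X16.50 Y14.00 E0.7622
G1 X15.56 Y17.50 E0.8526
G1 X13.00 Y20.06 E0.9429
G1 X9.50 Y21.00 E1.0333
G1 X6.00 Y20.06 E1.1237
G1 X4.50 Y18.56 E1.1766
G1 X4.50 Y29.50 E1.4495
G1 X0.00 Y29.50 E1.5618
G1 X0.00 Y0.00 E2.2976

At z = 8.8 mm: the cube (footprint 4.5×29.5) is included at this height; the sphere at (7, 11) is not intersected at this z (|z−center|=12.200 > r=11); the r=7 cylinder at (9.5, 14) contributes a regular 12-gon of circumradius 7; Taking the union: the regions partially overlap (shared area 11.85 mm²), so overlapping operands fuse into one piece — 1 connected region; the cone at (14.5, 7) is not intersected at this z (z outside [9, 17.5]); Subtracting the remaining from the first: none of the subtracted shapes is present at this height, so that combined region is unchanged — 1 connected region. The outline is a single polygon with 15 vertices. Extrusion per mm of travel: 0.6 × 0.1 / (π × 0.875²) = 0.024945. Accumulating E over each segment gives final E = 2.2976.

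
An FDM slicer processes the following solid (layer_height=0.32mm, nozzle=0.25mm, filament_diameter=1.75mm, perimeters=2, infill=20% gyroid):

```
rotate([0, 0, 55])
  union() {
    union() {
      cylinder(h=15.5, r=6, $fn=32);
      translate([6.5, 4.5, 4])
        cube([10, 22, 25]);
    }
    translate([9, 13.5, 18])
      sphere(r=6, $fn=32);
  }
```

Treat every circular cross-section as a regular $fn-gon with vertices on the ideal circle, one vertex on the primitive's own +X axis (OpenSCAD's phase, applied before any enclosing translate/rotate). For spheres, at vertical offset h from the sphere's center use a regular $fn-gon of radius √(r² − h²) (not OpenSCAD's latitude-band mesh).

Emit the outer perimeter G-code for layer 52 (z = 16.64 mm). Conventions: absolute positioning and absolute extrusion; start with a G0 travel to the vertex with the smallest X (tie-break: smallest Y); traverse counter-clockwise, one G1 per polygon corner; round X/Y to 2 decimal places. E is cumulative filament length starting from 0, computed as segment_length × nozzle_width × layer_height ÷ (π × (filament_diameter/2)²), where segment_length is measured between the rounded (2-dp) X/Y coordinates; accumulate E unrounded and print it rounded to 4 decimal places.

G0 X-17.98 Y20.52 Z16.64
G1 X-11.64 Y16.08 E0.2574
G1 X-11.74 Y15.24 E0.2856
G1 X-11.65 Y14.10 E0.3236
G1 X-11.34 Y13.00 E0.3616
G1 X-10.83 Y11.98 E0.3995
G1 X-10.12 Y11.07 E0.4379
G1 X-9.25 Y10.33 E0.4759
G1 X-8.25 Y9.77 E0.5140
G1 X-7.16 Y9.41 E0.5522
G1 X-6.02 Y9.27 E0.5904
G1 X-4.88 Y9.36 E0.6285
G1 X-3.78 Y9.67 E0.6665
G1 X-3.02 Y10.05 E0.6947
G1 X0.04 Y7.91 E0.8189
G1 X5.78 Y16.10 E1.1516
G1 X-12.24 Y28.72 E1.8833
G1 X-17.98 Y20.52 E2.2162

At z = 16.64 mm: the cylinder is not intersected at this z (z outside [0, 15.5]); the cube at (6.5, 4.5) (footprint 10×22) is included at this height; Merging all regions: only the 10×22 cube at (6.5, 4.5) is present, so the union is just that shape — 1 connected region; the r=6 sphere at (9, 13.5) slices to a regular 32-gon of circumradius 5.844 (√(r²−h²) with h=1.36 from center); Taking the union: the regions partially overlap (shared area 81.51 mm²), so overlapping operands fuse into one piece — 1 connected region; (whole slice rotated 55° about Z — lengths, areas and connectivity unchanged). The outline is a single polygon with 17 vertices. Extrusion per mm of travel: 0.25 × 0.32 / (π × 0.875²) = 0.033260. Accumulating E over each segment gives final E = 2.2162.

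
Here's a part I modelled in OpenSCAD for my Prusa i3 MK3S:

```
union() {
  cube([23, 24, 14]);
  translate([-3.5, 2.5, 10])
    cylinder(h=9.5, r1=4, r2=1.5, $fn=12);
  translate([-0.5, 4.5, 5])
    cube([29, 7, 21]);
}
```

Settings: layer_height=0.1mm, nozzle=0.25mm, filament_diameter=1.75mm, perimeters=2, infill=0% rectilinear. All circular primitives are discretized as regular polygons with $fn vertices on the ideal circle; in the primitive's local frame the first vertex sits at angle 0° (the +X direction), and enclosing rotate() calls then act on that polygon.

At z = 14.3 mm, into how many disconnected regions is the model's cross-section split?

2

At z = 14.3 mm: the cube is not intersected at this z (z outside [0, 14]); the cone at (-3.5, 2.5) (r1=4→r2=1.5) has section circumradius 2.868 here — a regular 12-gon; the 29×7 cube at (-0.5, 4.5) contributes its full rectangle; Merging all regions: the 2 present regions are separate (no shared area or edge), so areas and boundary lengths simply add and each stays a separate island — 2 connected regions. The result has 2 disconnected regions.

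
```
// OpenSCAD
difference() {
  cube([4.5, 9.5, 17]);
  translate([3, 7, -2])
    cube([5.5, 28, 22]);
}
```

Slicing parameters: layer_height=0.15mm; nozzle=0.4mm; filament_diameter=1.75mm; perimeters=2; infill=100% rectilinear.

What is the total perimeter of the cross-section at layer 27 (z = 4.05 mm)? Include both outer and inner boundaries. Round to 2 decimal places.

28.00 mm

At z = 4.05 mm: the 4.5×9.5 cube contributes its full rectangle (perimeter 28.00 mm); the 5.5×28 cube at (3, 7) contributes its full rectangle (perimeter 67.00 mm); After the difference (first − rest): starting from the 4.5×9.5 cube, the 5.5×28 cube at (3, 7) partially overlaps it — only the 3.75 mm² overlap (of its 154.00 mm²) is removed, clipping the outline — boundary = 28.00 mm. Overall, the cross-section is a single solid region. Total boundary length (outer) = 28.00 mm.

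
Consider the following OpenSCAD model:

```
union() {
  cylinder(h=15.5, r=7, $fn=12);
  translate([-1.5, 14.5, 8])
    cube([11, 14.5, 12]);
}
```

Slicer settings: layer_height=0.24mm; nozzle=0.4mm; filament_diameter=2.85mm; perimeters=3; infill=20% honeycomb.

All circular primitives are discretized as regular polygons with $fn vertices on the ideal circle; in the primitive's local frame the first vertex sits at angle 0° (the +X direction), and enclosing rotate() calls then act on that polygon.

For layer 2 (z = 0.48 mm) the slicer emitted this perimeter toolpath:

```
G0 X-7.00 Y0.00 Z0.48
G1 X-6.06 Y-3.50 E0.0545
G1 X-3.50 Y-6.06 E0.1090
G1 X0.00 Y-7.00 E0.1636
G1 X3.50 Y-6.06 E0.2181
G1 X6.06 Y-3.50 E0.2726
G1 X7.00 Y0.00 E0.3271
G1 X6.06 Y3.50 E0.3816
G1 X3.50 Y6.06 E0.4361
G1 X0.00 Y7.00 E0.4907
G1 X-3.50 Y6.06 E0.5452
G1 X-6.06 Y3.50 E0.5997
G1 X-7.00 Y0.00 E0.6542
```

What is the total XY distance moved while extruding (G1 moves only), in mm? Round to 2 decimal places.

43.47 mm

Sum the Euclidean lengths of each G1 segment: total = 43.47 mm.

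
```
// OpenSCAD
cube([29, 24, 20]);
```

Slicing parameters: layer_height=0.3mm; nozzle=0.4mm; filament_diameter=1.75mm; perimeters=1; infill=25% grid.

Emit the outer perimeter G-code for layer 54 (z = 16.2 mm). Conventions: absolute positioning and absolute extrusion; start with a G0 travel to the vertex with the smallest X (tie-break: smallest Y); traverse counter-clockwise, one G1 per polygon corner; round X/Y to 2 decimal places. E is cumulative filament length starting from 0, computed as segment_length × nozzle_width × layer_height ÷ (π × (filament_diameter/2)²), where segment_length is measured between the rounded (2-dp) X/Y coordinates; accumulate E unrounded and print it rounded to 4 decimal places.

G0 X0.00 Y0.00 Z16.20
G1 X29.00 Y0.00 E1.4468
G1 X29.00 Y24.00 E2.6442
G1 X0.00 Y24.00 E4.0910
G1 X0.00 Y0.00 E5.2884

At z = 16.2 mm: the cube is present — its section is the full 29×24 rectangle. The outline is a single polygon with 4 vertices. Extrusion per mm of travel: 0.4 × 0.3 / (π × 0.875²) = 0.049890. Accumulating E over each segment gives final E = 5.2884.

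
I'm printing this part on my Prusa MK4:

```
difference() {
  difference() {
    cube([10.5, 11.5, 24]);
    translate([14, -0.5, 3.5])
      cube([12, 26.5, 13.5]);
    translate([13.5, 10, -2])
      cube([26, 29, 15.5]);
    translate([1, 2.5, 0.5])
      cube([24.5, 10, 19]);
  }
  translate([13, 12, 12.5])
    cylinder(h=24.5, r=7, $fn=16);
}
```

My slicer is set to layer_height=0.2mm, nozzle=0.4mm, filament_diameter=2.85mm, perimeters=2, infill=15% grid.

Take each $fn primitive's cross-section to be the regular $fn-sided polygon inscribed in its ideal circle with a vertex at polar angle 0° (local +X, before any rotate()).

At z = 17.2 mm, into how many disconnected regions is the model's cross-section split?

1

At z = 17.2 mm: the cube is present — its section is the full 10.5×11.5 rectangle; the cube at (14, -0.5) does not reach this height (z outside [3.5, 17]); the cube at (13.5, 10) does not reach this height (z outside [-2, 13.5]); the cube at (1, 2.5) (footprint 24.5×10) is included at this height; Subtracting the remaining from the first: starting from the 10.5×11.5 cube, the 24.5×10 cube at (1, 2.5) partially overlaps it — only the 85.50 mm² overlap (of its 245.00 mm²) is removed, clipping the outline — 1 connected region; the r=7 cylinder at (13, 12) gives a regular 16-gon of circumradius 7 (constant along its height); Taking the first minus the rest: starting from the result so far, the r=7 cylinder at (13, 12) misses the remaining region (no effect) — 1 connected region. The result has 1 disconnected region.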